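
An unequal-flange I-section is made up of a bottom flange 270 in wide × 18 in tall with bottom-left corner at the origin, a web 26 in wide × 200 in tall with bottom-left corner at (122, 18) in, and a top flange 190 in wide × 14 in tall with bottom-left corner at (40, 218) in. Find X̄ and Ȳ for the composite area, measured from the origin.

X̄ = 135.00 in, Ȳ = 98.73 in

bottom flange: A = 270 × 18 = 4860.00, centroid at (135.00, 9.00).
web: A = 26 × 200 = 5200.00, centroid at (135.00, 118.00).
top flange: A = 190 × 14 = 2660.00, centroid at (135.00, 225.00).
ΣA = 12720.00 in², ΣAX̄ = 1717200.00 in³, ΣAȲ = 1255840.00 in³.
X̄ = 1717200.00/12720.00 = 135.00 in; Ȳ = 1255840.00/12720.00 = 98.73 in.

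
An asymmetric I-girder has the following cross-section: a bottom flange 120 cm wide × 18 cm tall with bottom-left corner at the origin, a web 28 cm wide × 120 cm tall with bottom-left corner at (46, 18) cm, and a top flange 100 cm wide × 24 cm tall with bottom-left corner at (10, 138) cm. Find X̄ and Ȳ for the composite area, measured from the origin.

bottom flange: A = 120 × 18 = 2160.00, centroid at (60.00, 9.00).
web: A = 28 × 120 = 3360.00, centroid at (60.00, 78.00).
top flange: A = 100 × 24 = 2400.00, centroid at (60.00, 150.00).
ΣA = 7920.00 cm²
ΣAX̄ = (2160.00)(60.00) + (3360.00)(60.00) + (2400.00)(60.00) = 475200.00 cm³
ΣAȲ = (2160.00)(9.00) + (3360.00)(78.00) + (2400.00)(150.00) = 641520.00 cm³
X̄ = 475200.00 / 7920.00 = 60.00 cm
Ȳ = 641520.00 / 7920.00 = 81.00 cm

X̄ = 60.00 cm, Ȳ = 81.00 cm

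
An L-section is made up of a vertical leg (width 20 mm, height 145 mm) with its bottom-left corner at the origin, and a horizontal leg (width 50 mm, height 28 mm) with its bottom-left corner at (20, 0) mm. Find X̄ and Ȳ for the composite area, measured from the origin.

Part | A | x̄ᵢ | ȳᵢ | A·x̄ᵢ | A·ȳᵢ
vertical leg | 2900.00 | 10.00 | 72.50 | 29000.00 | 210250.00
horizontal leg | 1400.00 | 45.00 | 14.00 | 63000.00 | 19600.00
Σ | 4300.00 |  |  | 92000.00 | 229850.00
X̄ = 92000.00 / 4300.00 = 21.40 mm
Ȳ = 229850.00 / 4300.00 = 53.45 mm

X̄ = 21.40 mm, Ȳ = 53.45 mm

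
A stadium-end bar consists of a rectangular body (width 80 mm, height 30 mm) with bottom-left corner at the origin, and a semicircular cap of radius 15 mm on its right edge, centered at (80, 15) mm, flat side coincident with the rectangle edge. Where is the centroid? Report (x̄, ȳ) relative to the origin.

rectangular body: A = 80 × 30 = 2400.00, centroid at (40.00, 15.00).
semicircular end: A = ½π·15² = 353.43, centroid at (86.37, 15.00).
ΣA = 2753.43 mm²
ΣAx̄ = (2400.00)(40.00) + (353.43)(86.37) = 126524.33 mm³
ΣAȳ = (2400.00)(15.00) + (353.43)(15.00) = 41301.44 mm³
x̄ = 126524.33 / 2753.43 = 45.95 mm
ȳ = 41301.44 / 2753.43 = 15.00 mm

x̄ = 45.95 mm, ȳ = 15.00 mm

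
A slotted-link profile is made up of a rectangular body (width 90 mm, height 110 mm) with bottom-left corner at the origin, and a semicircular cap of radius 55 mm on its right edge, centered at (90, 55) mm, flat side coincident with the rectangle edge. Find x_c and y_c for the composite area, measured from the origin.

x_c = 67.16 mm, y_c = 55.00 mm

rectangular body: A = 90 × 110 = 9900.00, centroid at (45.00, 55.00).
semicircular end: A = ½π·55² = 4751.66, centroid at (113.34, 55.00).
ΣA = 14651.66 mm²
ΣAx_c = (9900.00)(45.00) + (4751.66)(113.34) = 984065.97 mm³
ΣAy_c = (9900.00)(55.00) + (4751.66)(55.00) = 805841.24 mm³
x_c = 984065.97 / 14651.66 = 67.16 mm
y_c = 805841.24 / 14651.66 = 55.00 mm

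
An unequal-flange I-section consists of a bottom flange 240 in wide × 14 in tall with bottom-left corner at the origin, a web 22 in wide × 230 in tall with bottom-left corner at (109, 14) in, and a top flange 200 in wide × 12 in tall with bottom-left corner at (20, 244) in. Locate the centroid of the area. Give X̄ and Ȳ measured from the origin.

bottom flange: A = 240 × 14 = 3360.00, centroid at (120.00, 7.00).
web: A = 22 × 230 = 5060.00, centroid at (120.00, 129.00).
top flange: A = 200 × 12 = 2400.00, centroid at (120.00, 250.00).
ΣA = 10820.00 in²
ΣAX̄ = (3360.00)(120.00) + (5060.00)(120.00) + (2400.00)(120.00) = 1298400.00 in³
ΣAȲ = (3360.00)(7.00) + (5060.00)(129.00) + (2400.00)(250.00) = 1276260.00 in³
X̄ = 1298400.00 / 10820.00 = 120.00 in
Ȳ = 1276260.00 / 10820.00 = 117.95 in

X̄ = 120.00 in, Ȳ = 117.95 in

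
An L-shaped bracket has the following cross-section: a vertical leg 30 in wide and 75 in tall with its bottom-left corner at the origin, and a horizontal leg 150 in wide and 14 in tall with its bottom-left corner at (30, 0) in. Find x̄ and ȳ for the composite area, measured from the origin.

vertical leg: A = 30 × 75 = 2250.00, centroid at (15.00, 37.50).
horizontal leg: A = 150 × 14 = 2100.00, centroid at (105.00, 7.00).
ΣA = 4350.00 in²
ΣAx̄ = (2250.00)(15.00) + (2100.00)(105.00) = 254250.00 in³
ΣAȳ = (2250.00)(37.50) + (2100.00)(7.00) = 99075.00 in³
x̄ = 254250.00 / 4350.00 = 58.45 in
ȳ = 99075.00 / 4350.00 = 22.78 in

x̄ = 58.45 in, ȳ = 22.78 in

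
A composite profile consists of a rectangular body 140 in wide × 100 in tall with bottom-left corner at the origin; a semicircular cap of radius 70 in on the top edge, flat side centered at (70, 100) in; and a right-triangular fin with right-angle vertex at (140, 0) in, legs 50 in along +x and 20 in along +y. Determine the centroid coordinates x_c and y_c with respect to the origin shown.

x_c = 71.95 in, y_c = 76.66 in

Part | A | x̄ᵢ | ȳᵢ | A·x̄ᵢ | A·ȳᵢ
rectangular body | 14000.00 | 70.00 | 50.00 | 980000.00 | 700000.00
semicircular top | 7696.90 | 70.00 | 129.71 | 538783.14 | 998356.87
triangular fin | 500.00 | 156.67 | 6.67 | 78333.33 | 3333.33
Σ | 22196.90 |  |  | 1597116.47 | 1701690.20
x_c = 1597116.47 / 22196.90 = 71.95 in
y_c = 1701690.20 / 22196.90 = 76.66 in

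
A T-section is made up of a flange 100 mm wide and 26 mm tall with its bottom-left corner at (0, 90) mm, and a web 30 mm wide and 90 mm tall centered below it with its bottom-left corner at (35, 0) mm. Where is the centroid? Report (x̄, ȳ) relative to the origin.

Part | A | x̄ᵢ | ȳᵢ | A·x̄ᵢ | A·ȳᵢ
web | 2700.00 | 50.00 | 45.00 | 135000.00 | 121500.00
flange | 2600.00 | 50.00 | 103.00 | 130000.00 | 267800.00
Σ | 5300.00 |  |  | 265000.00 | 389300.00
x̄ = 265000.00 / 5300.00 = 50.00 mm
ȳ = 389300.00 / 5300.00 = 73.45 mm

x̄ = 50.00 mm, ȳ = 73.45 mm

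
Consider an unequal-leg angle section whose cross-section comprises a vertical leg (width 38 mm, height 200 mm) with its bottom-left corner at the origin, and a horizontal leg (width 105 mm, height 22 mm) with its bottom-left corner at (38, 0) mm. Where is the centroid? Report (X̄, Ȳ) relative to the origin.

vertical leg: A = 38 × 200 = 7600.00, centroid at (19.00, 100.00).
horizontal leg: A = 105 × 22 = 2310.00, centroid at (90.50, 11.00).
ΣA = 9910.00 mm², ΣAX̄ = 353455.00 mm³, ΣAȲ = 785410.00 mm³.
X̄ = 353455.00/9910.00 = 35.67 mm; Ȳ = 785410.00/9910.00 = 79.25 mm.

X̄ = 35.67 mm, Ȳ = 79.25 mm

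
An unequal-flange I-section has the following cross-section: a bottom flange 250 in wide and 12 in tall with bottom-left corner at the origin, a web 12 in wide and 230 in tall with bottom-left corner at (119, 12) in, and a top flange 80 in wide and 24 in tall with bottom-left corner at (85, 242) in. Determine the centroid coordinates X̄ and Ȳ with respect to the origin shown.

bottom flange: A = 250 × 12 = 3000.00, centroid at (125.00, 6.00).
web: A = 12 × 230 = 2760.00, centroid at (125.00, 127.00).
top flange: A = 80 × 24 = 1920.00, centroid at (125.00, 254.00).
ΣA = 7680.00 in², ΣAX̄ = 960000.00 in³, ΣAȲ = 856200.00 in³.
X̄ = 960000.00/7680.00 = 125.00 in; Ȳ = 856200.00/7680.00 = 111.48 in.

X̄ = 125.00 in, Ȳ = 111.48 in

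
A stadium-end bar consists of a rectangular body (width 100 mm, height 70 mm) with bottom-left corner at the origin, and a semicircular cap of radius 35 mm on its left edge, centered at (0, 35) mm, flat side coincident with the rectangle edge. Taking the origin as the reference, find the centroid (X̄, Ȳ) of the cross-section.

rectangular body: A = 100 × 70 = 7000.00, centroid at (50.00, 35.00).
semicircular end: A = ½π·35² = 1924.23, centroid at (-14.85, 35.00).
ΣA = 8924.23 mm², ΣAX̄ = 321416.67 mm³, ΣAȲ = 312347.89 mm³.
X̄ = 321416.67/8924.23 = 36.02 mm; Ȳ = 312347.89/8924.23 = 35.00 mm.

X̄ = 36.02 mm, Ȳ = 35.00 mm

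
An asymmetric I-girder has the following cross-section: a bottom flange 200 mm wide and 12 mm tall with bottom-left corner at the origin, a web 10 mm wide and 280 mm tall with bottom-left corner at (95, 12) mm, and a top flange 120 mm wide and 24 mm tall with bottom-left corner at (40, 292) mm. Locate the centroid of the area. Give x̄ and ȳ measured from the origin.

bottom flange: A = 200 × 12 = 2400.00, centroid at (100.00, 6.00).
web: A = 10 × 280 = 2800.00, centroid at (100.00, 152.00).
top flange: A = 120 × 24 = 2880.00, centroid at (100.00, 304.00).
ΣA = 8080.00 mm², ΣAx̄ = 808000.00 mm³, ΣAȳ = 1315520.00 mm³.
x̄ = 808000.00/8080.00 = 100.00 mm; ȳ = 1315520.00/8080.00 = 162.81 mm.

x̄ = 100.00 mm, ȳ = 162.81 mm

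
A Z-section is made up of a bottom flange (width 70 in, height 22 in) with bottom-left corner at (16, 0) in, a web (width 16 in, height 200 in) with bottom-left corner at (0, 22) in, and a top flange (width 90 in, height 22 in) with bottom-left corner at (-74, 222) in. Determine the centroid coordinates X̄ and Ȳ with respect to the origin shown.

Part | A | x̄ᵢ | ȳᵢ | A·x̄ᵢ | A·ȳᵢ
bottom flange | 1540.00 | 51.00 | 11.00 | 78540.00 | 16940.00
web | 3200.00 | 8.00 | 122.00 | 25600.00 | 390400.00
top flange | 1980.00 | -29.00 | 233.00 | -57420.00 | 461340.00
Σ | 6720.00 |  |  | 46720.00 | 868680.00
X̄ = 46720.00 / 6720.00 = 6.95 in
Ȳ = 868680.00 / 6720.00 = 129.27 in

X̄ = 6.95 in, Ȳ = 129.27 in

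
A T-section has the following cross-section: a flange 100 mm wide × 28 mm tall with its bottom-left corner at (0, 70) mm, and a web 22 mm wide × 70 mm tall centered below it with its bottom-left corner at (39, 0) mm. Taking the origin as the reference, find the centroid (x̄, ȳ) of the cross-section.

x̄ = 50.00 mm, ȳ = 66.61 mm

web: A = 22 × 70 = 1540.00, centroid at (50.00, 35.00).
flange: A = 100 × 28 = 2800.00, centroid at (50.00, 84.00).
ΣA = 4340.00 mm², ΣAx̄ = 217000.00 mm³, ΣAȳ = 289100.00 mm³.
x̄ = 217000.00/4340.00 = 50.00 mm; ȳ = 289100.00/4340.00 = 66.61 mm.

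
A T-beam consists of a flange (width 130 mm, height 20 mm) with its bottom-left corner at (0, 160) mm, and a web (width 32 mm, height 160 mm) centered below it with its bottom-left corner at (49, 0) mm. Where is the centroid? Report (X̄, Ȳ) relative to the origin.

X̄ = 65.00 mm, Ȳ = 110.31 mm

web: A = 32 × 160 = 5120.00, centroid at (65.00, 80.00).
flange: A = 130 × 20 = 2600.00, centroid at (65.00, 170.00).
ΣA = 7720.00 mm²
ΣAX̄ = (5120.00)(65.00) + (2600.00)(65.00) = 501800.00 mm³
ΣAȲ = (5120.00)(80.00) + (2600.00)(170.00) = 851600.00 mm³
X̄ = 501800.00 / 7720.00 = 65.00 mm
Ȳ = 851600.00 / 7720.00 = 110.31 mm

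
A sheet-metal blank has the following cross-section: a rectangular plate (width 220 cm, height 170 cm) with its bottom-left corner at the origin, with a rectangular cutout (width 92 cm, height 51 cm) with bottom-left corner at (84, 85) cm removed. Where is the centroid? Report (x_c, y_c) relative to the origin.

x_c = 107.13 cm, y_c = 81.34 cm

Part | A | x̄ᵢ | ȳᵢ | A·x̄ᵢ | A·ȳᵢ
plate | 37400.00 | 110.00 | 85.00 | 4114000.00 | 3179000.00
hole | -4692.00 | 130.00 | 110.50 | -609960.00 | -518466.00
Σ | 32708.00 |  |  | 3504040.00 | 2660534.00
x_c = 3504040.00 / 32708.00 = 107.13 cm
y_c = 2660534.00 / 32708.00 = 81.34 cm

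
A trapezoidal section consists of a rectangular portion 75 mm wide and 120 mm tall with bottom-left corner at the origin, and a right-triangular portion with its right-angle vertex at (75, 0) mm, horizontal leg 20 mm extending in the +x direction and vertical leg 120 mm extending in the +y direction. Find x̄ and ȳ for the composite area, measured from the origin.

x̄ = 42.70 mm, ȳ = 57.65 mm

Part | A | x̄ᵢ | ȳᵢ | A·x̄ᵢ | A·ȳᵢ
rectangular portion | 9000.00 | 37.50 | 60.00 | 337500.00 | 540000.00
triangular portion | 1200.00 | 81.67 | 40.00 | 98000.00 | 48000.00
Σ | 10200.00 |  |  | 435500.00 | 588000.00
x̄ = 435500.00 / 10200.00 = 42.70 mm
ȳ = 588000.00 / 10200.00 = 57.65 mm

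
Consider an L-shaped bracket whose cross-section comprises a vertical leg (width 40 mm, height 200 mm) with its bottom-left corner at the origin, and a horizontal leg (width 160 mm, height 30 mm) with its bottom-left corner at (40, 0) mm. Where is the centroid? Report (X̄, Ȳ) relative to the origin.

vertical leg: A = 40 × 200 = 8000.00, centroid at (20.00, 100.00).
horizontal leg: A = 160 × 30 = 4800.00, centroid at (120.00, 15.00).
ΣA = 12800.00 mm², ΣAX̄ = 736000.00 mm³, ΣAȲ = 872000.00 mm³.
X̄ = 736000.00/12800.00 = 57.50 mm; Ȳ = 872000.00/12800.00 = 68.12 mm.

X̄ = 57.50 mm, Ȳ = 68.12 mm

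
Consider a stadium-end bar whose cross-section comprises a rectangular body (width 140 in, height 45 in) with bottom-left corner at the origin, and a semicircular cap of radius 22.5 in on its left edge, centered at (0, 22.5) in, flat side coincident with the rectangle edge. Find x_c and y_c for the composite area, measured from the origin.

Part | A | x̄ᵢ | ȳᵢ | A·x̄ᵢ | A·ȳᵢ
rectangular body | 6300.00 | 70.00 | 22.50 | 441000.00 | 141750.00
semicircular end | 795.22 | -9.55 | 22.50 | -7593.75 | 17892.35
Σ | 7095.22 |  |  | 433406.25 | 159642.35
x_c = 433406.25 / 7095.22 = 61.08 in
y_c = 159642.35 / 7095.22 = 22.50 in

x_c = 61.08 in, y_c = 22.50 in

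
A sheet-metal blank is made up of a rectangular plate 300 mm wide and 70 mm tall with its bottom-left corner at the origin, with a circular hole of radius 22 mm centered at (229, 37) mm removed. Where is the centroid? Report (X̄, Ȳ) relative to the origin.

X̄ = 143.83 mm, Ȳ = 34.84 mm

Part | A | x̄ᵢ | ȳᵢ | A·x̄ᵢ | A·ȳᵢ
plate | 21000.00 | 150.00 | 35.00 | 3150000.00 | 735000.00
hole | -1520.53 | 229.00 | 37.00 | -348201.56 | -56259.64
Σ | 19479.47 |  |  | 2801798.44 | 678740.36
X̄ = 2801798.44 / 19479.47 = 143.83 mm
Ȳ = 678740.36 / 19479.47 = 34.84 mm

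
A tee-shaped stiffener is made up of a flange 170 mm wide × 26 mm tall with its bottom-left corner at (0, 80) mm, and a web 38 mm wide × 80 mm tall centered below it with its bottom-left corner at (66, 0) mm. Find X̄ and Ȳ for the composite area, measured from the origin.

Part | A | x̄ᵢ | ȳᵢ | A·x̄ᵢ | A·ȳᵢ
web | 3040.00 | 85.00 | 40.00 | 258400.00 | 121600.00
flange | 4420.00 | 85.00 | 93.00 | 375700.00 | 411060.00
Σ | 7460.00 |  |  | 634100.00 | 532660.00
X̄ = 634100.00 / 7460.00 = 85.00 mm
Ȳ = 532660.00 / 7460.00 = 71.40 mm

X̄ = 85.00 mm, Ȳ = 71.40 mm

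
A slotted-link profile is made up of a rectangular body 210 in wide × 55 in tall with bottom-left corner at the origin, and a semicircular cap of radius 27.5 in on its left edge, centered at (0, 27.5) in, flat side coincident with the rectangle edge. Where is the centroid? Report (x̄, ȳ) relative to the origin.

x̄ = 94.12 in, ȳ = 27.50 in

rectangular body: A = 210 × 55 = 11550.00, centroid at (105.00, 27.50).
semicircular end: A = ½π·27.5² = 1187.91, centroid at (-11.67, 27.50).
ΣA = 12737.91 in², ΣAx̄ = 1198885.42 in³, ΣAȳ = 350292.65 in³.
x̄ = 1198885.42/12737.91 = 94.12 in; ȳ = 350292.65/12737.91 = 27.50 in.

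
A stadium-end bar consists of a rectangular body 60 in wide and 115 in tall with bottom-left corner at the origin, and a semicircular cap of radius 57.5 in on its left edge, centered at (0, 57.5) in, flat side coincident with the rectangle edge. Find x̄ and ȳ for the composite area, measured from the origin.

Part | A | x̄ᵢ | ȳᵢ | A·x̄ᵢ | A·ȳᵢ
rectangular body | 6900.00 | 30.00 | 57.50 | 207000.00 | 396750.00
semicircular end | 5193.45 | -24.40 | 57.50 | -126739.58 | 298623.11
Σ | 12093.45 |  |  | 80260.42 | 695373.11
x̄ = 80260.42 / 12093.45 = 6.64 in
ȳ = 695373.11 / 12093.45 = 57.50 in

x̄ = 6.64 in, ȳ = 57.50 in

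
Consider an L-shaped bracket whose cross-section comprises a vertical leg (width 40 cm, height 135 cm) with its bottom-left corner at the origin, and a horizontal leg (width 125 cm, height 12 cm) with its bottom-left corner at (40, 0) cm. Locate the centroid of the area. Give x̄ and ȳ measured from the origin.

x̄ = 37.93 cm, ȳ = 54.13 cm

vertical leg: A = 40 × 135 = 5400.00, centroid at (20.00, 67.50).
horizontal leg: A = 125 × 12 = 1500.00, centroid at (102.50, 6.00).
ΣA = 6900.00 cm², ΣAx̄ = 261750.00 cm³, ΣAȳ = 373500.00 cm³.
x̄ = 261750.00/6900.00 = 37.93 cm; ȳ = 373500.00/6900.00 = 54.13 cm.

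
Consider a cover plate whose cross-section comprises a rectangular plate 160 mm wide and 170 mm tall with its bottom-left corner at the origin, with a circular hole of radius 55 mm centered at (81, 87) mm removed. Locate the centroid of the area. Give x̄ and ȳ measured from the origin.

plate: A = 160 × 170 = 27200.00, centroid at (80.00, 85.00).
hole: A = −π·55² = -9503.32, centroid at (81.00, 87.00).
ΣA = 17696.68 mm², ΣAx̄ = 1406231.26 mm³, ΣAȳ = 1485211.35 mm³.
x̄ = 1406231.26/17696.68 = 79.46 mm; ȳ = 1485211.35/17696.68 = 83.93 mm.

x̄ = 79.46 mm, ȳ = 83.93 mm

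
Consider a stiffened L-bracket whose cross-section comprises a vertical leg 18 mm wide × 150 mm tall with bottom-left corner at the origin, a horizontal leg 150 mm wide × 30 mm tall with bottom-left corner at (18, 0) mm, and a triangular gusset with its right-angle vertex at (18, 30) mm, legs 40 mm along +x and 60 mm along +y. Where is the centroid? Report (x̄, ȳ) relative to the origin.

vertical leg: A = 18 × 150 = 2700.00, centroid at (9.00, 75.00).
horizontal leg: A = 150 × 30 = 4500.00, centroid at (93.00, 15.00).
gusset: A = ½·40·60 = 1200.00, centroid at (31.33, 50.00).
ΣA = 8400.00 mm², ΣAx̄ = 480400.00 mm³, ΣAȳ = 330000.00 mm³.
x̄ = 480400.00/8400.00 = 57.19 mm; ȳ = 330000.00/8400.00 = 39.29 mm.

x̄ = 57.19 mm, ȳ = 39.29 mm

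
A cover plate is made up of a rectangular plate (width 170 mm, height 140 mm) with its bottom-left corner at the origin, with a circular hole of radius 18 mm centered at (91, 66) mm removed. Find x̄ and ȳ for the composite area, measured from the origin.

plate: A = 170 × 140 = 23800.00, centroid at (85.00, 70.00).
hole: A = −π·18² = -1017.88, centroid at (91.00, 66.00).
ΣA = 22782.12 mm²
ΣAx̄ = (23800.00)(85.00) + (-1017.88)(91.00) = 1930373.28 mm³
ΣAȳ = (23800.00)(70.00) + (-1017.88)(66.00) = 1598820.18 mm³
x̄ = 1930373.28 / 22782.12 = 84.73 mm
ȳ = 1598820.18 / 22782.12 = 70.18 mm

x̄ = 84.73 mm, ȳ = 70.18 mm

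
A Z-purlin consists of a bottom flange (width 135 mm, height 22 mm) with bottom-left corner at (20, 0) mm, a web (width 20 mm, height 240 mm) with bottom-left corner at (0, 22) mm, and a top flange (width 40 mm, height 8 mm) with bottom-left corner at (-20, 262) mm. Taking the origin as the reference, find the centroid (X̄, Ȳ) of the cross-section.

X̄ = 38.06 mm, Ȳ = 98.81 mm

bottom flange: A = 135 × 22 = 2970.00, centroid at (87.50, 11.00).
web: A = 20 × 240 = 4800.00, centroid at (10.00, 142.00).
top flange: A = 40 × 8 = 320.00, centroid at (0.00, 266.00).
ΣA = 8090.00 mm², ΣAX̄ = 307875.00 mm³, ΣAȲ = 799390.00 mm³.
X̄ = 307875.00/8090.00 = 38.06 mm; Ȳ = 799390.00/8090.00 = 98.81 mm.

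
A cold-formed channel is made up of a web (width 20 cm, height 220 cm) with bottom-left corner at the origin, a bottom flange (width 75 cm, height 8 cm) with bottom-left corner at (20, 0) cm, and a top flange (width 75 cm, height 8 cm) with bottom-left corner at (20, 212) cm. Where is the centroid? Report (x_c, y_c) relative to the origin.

x_c = 20.18 cm, y_c = 110.00 cm

Part | A | x̄ᵢ | ȳᵢ | A·x̄ᵢ | A·ȳᵢ
web | 4400.00 | 10.00 | 110.00 | 44000.00 | 484000.00
bottom flange | 600.00 | 57.50 | 4.00 | 34500.00 | 2400.00
top flange | 600.00 | 57.50 | 216.00 | 34500.00 | 129600.00
Σ | 5600.00 |  |  | 113000.00 | 616000.00
x_c = 113000.00 / 5600.00 = 20.18 cm
y_c = 616000.00 / 5600.00 = 110.00 cm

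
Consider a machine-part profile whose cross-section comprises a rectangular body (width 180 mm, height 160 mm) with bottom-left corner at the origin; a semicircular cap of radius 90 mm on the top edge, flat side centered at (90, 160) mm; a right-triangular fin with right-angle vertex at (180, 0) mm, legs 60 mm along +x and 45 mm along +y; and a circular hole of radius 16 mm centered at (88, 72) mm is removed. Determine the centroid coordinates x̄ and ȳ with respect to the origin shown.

x̄ = 93.57 mm, ȳ = 113.81 mm

Part | A | x̄ᵢ | ȳᵢ | A·x̄ᵢ | A·ȳᵢ
rectangular body | 28800.00 | 90.00 | 80.00 | 2592000.00 | 2304000.00
semicircular top | 12723.45 | 90.00 | 198.20 | 1145110.52 | 2521752.04
triangular fin | 1350.00 | 200.00 | 15.00 | 270000.00 | 20250.00
hole | -804.25 | 88.00 | 72.00 | -70773.80 | -57905.84
Σ | 42069.20 |  |  | 3936336.72 | 4788096.20
x̄ = 3936336.72 / 42069.20 = 93.57 mm
ȳ = 4788096.20 / 42069.20 = 113.81 mm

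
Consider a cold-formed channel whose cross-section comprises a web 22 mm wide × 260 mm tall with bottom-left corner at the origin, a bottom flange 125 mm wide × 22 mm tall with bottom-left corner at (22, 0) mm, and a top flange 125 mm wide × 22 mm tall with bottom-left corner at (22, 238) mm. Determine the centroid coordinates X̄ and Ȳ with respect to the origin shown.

X̄ = 47.03 mm, Ȳ = 130.00 mm

web: A = 22 × 260 = 5720.00, centroid at (11.00, 130.00).
bottom flange: A = 125 × 22 = 2750.00, centroid at (84.50, 11.00).
top flange: A = 125 × 22 = 2750.00, centroid at (84.50, 249.00).
ΣA = 11220.00 mm²
ΣAX̄ = (5720.00)(11.00) + (2750.00)(84.50) + (2750.00)(84.50) = 527670.00 mm³
ΣAȲ = (5720.00)(130.00) + (2750.00)(11.00) + (2750.00)(249.00) = 1458600.00 mm³
X̄ = 527670.00 / 11220.00 = 47.03 mm
Ȳ = 1458600.00 / 11220.00 = 130.00 mm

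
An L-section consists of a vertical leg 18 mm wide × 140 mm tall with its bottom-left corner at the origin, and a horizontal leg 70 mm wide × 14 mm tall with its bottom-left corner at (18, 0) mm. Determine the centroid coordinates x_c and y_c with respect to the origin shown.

vertical leg: A = 18 × 140 = 2520.00, centroid at (9.00, 70.00).
horizontal leg: A = 70 × 14 = 980.00, centroid at (53.00, 7.00).
ΣA = 3500.00 mm²
ΣAx_c = (2520.00)(9.00) + (980.00)(53.00) = 74620.00 mm³
ΣAy_c = (2520.00)(70.00) + (980.00)(7.00) = 183260.00 mm³
x_c = 74620.00 / 3500.00 = 21.32 mm
y_c = 183260.00 / 3500.00 = 52.36 mm

x_c = 21.32 mm, y_c = 52.36 mm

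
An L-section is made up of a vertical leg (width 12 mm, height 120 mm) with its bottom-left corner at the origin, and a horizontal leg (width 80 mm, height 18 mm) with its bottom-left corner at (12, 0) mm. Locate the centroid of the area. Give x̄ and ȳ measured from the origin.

vertical leg: A = 12 × 120 = 1440.00, centroid at (6.00, 60.00).
horizontal leg: A = 80 × 18 = 1440.00, centroid at (52.00, 9.00).
ΣA = 2880.00 mm², ΣAx̄ = 83520.00 mm³, ΣAȳ = 99360.00 mm³.
x̄ = 83520.00/2880.00 = 29.00 mm; ȳ = 99360.00/2880.00 = 34.50 mm.

x̄ = 29.00 mm, ȳ = 34.50 mm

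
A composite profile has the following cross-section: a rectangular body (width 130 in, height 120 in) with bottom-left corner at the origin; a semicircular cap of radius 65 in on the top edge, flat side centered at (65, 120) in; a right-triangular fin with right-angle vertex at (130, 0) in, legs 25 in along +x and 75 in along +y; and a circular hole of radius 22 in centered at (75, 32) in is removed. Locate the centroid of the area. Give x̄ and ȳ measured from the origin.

rectangular body: A = 130 × 120 = 15600.00, centroid at (65.00, 60.00).
semicircular top: A = ½π·65² = 6636.61, centroid at (65.00, 147.59).
triangular fin: A = ½·25·75 = 937.50, centroid at (138.33, 25.00).
hole: A = −π·22² = -1520.53, centroid at (75.00, 32.00).
ΣA = 21653.58 in²
ΣAx̄ = (15600.00)(65.00) + (6636.61)(65.00) + (937.50)(138.33) + (-1520.53)(75.00) = 1461027.63 in³
ΣAȳ = (15600.00)(60.00) + (6636.61)(147.59) + (937.50)(25.00) + (-1520.53)(32.00) = 1890257.58 in³
x̄ = 1461027.63 / 21653.58 = 67.47 in
ȳ = 1890257.58 / 21653.58 = 87.30 in

x̄ = 67.47 in, ȳ = 87.30 in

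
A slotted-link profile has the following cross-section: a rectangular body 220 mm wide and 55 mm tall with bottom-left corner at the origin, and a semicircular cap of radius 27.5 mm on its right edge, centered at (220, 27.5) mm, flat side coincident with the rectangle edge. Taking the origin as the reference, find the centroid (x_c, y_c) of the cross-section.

x_c = 120.88 mm, y_c = 27.50 mm

rectangular body: A = 220 × 55 = 12100.00, centroid at (110.00, 27.50).
semicircular end: A = ½π·27.5² = 1187.91, centroid at (231.67, 27.50).
ΣA = 13287.91 mm², ΣAx_c = 1606205.82 mm³, ΣAy_c = 365417.65 mm³.
x_c = 1606205.82/13287.91 = 120.88 mm; y_c = 365417.65/13287.91 = 27.50 mm.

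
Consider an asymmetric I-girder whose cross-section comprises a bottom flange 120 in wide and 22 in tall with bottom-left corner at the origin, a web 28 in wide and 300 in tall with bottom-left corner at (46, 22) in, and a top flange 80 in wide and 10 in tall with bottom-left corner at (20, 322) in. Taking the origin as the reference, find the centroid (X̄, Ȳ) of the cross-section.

Part | A | x̄ᵢ | ȳᵢ | A·x̄ᵢ | A·ȳᵢ
bottom flange | 2640.00 | 60.00 | 11.00 | 158400.00 | 29040.00
web | 8400.00 | 60.00 | 172.00 | 504000.00 | 1444800.00
top flange | 800.00 | 60.00 | 327.00 | 48000.00 | 261600.00
Σ | 11840.00 |  |  | 710400.00 | 1735440.00
X̄ = 710400.00 / 11840.00 = 60.00 in
Ȳ = 1735440.00 / 11840.00 = 146.57 in

X̄ = 60.00 in, Ȳ = 146.57 in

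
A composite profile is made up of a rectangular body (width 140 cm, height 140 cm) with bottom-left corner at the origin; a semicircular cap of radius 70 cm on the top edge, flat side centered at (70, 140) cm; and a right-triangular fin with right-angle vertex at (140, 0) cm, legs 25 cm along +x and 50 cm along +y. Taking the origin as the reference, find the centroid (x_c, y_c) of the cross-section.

rectangular body: A = 140 × 140 = 19600.00, centroid at (70.00, 70.00).
semicircular top: A = ½π·70² = 7696.90, centroid at (70.00, 169.71).
triangular fin: A = ½·25·50 = 625.00, centroid at (148.33, 16.67).
ΣA = 27921.90 cm², ΣAx_c = 2003491.47 cm³, ΣAy_c = 2688649.61 cm³.
x_c = 2003491.47/27921.90 = 71.75 cm; y_c = 2688649.61/27921.90 = 96.29 cm.

x_c = 71.75 cm, y_c = 96.29 cm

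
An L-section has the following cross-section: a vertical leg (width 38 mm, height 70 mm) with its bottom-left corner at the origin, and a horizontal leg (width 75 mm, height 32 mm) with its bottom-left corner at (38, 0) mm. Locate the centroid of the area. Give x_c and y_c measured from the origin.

x_c = 45.80 mm, y_c = 25.99 mm

vertical leg: A = 38 × 70 = 2660.00, centroid at (19.00, 35.00).
horizontal leg: A = 75 × 32 = 2400.00, centroid at (75.50, 16.00).
ΣA = 5060.00 mm²
ΣAx_c = (2660.00)(19.00) + (2400.00)(75.50) = 231740.00 mm³
ΣAy_c = (2660.00)(35.00) + (2400.00)(16.00) = 131500.00 mm³
x_c = 231740.00 / 5060.00 = 45.80 mm
y_c = 131500.00 / 5060.00 = 25.99 mm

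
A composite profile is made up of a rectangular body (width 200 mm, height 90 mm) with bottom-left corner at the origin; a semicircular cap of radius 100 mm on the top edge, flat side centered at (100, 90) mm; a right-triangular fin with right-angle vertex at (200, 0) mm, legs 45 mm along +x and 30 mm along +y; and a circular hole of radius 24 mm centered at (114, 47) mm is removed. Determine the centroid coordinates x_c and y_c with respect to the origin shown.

rectangular body: A = 200 × 90 = 18000.00, centroid at (100.00, 45.00).
semicircular top: A = ½π·100² = 15707.96, centroid at (100.00, 132.44).
triangular fin: A = ½·45·30 = 675.00, centroid at (215.00, 10.00).
hole: A = −π·24² = -1809.56, centroid at (114.00, 47.00).
ΣA = 32573.41 mm²
ΣAx_c = (18000.00)(100.00) + (15707.96)(100.00) + (675.00)(215.00) + (-1809.56)(114.00) = 3309631.79 mm³
ΣAy_c = (18000.00)(45.00) + (15707.96)(132.44) + (675.00)(10.00) + (-1809.56)(47.00) = 2812084.16 mm³
x_c = 3309631.79 / 32573.41 = 101.61 mm
y_c = 2812084.16 / 32573.41 = 86.33 mm

x_c = 101.61 mm, y_c = 86.33 mm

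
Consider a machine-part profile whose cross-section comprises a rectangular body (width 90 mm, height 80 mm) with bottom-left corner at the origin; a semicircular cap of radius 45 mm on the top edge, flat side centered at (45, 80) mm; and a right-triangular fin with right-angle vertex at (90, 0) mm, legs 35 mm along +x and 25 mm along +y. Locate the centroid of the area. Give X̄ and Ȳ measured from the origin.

X̄ = 47.29 mm, Ȳ = 56.10 mm

rectangular body: A = 90 × 80 = 7200.00, centroid at (45.00, 40.00).
semicircular top: A = ½π·45² = 3180.86, centroid at (45.00, 99.10).
triangular fin: A = ½·35·25 = 437.50, centroid at (101.67, 8.33).
ΣA = 10818.36 mm², ΣAX̄ = 511617.98 mm³, ΣAȲ = 606864.84 mm³.
X̄ = 511617.98/10818.36 = 47.29 mm; Ȳ = 606864.84/10818.36 = 56.10 mm.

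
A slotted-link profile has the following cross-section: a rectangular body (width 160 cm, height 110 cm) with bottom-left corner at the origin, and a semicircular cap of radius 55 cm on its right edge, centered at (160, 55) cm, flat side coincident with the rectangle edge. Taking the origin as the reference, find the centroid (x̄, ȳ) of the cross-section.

x̄ = 101.97 cm, ȳ = 55.00 cm

rectangular body: A = 160 × 110 = 17600.00, centroid at (80.00, 55.00).
semicircular end: A = ½π·55² = 4751.66, centroid at (183.34, 55.00).
ΣA = 22351.66 cm², ΣAx̄ = 2279182.09 cm³, ΣAȳ = 1229341.24 cm³.
x̄ = 2279182.09/22351.66 = 101.97 cm; ȳ = 1229341.24/22351.66 = 55.00 cm.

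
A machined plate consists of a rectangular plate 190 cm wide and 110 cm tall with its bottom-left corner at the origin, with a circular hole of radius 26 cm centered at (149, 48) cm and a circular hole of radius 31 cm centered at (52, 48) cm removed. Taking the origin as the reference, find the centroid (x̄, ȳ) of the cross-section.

x̄ = 95.96 cm, ȳ = 57.28 cm

plate: A = 190 × 110 = 20900.00, centroid at (95.00, 55.00).
hole 1: A = −π·26² = -2123.72, centroid at (149.00, 48.00).
hole 2: A = −π·31² = -3019.07, centroid at (52.00, 48.00).
ΣA = 15757.21 cm², ΣAx̄ = 1512074.55 cm³, ΣAȳ = 902646.22 cm³.
x̄ = 1512074.55/15757.21 = 95.96 cm; ȳ = 902646.22/15757.21 = 57.28 cm.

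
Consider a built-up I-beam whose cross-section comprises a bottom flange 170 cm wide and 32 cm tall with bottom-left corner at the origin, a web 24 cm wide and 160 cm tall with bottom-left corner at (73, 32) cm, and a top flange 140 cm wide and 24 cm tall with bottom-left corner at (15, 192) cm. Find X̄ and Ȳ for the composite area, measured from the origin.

X̄ = 85.00 cm, Ȳ = 95.14 cm

bottom flange: A = 170 × 32 = 5440.00, centroid at (85.00, 16.00).
web: A = 24 × 160 = 3840.00, centroid at (85.00, 112.00).
top flange: A = 140 × 24 = 3360.00, centroid at (85.00, 204.00).
ΣA = 12640.00 cm²
ΣAX̄ = (5440.00)(85.00) + (3840.00)(85.00) + (3360.00)(85.00) = 1074400.00 cm³
ΣAȲ = (5440.00)(16.00) + (3840.00)(112.00) + (3360.00)(204.00) = 1202560.00 cm³
X̄ = 1074400.00 / 12640.00 = 85.00 cm
Ȳ = 1202560.00 / 12640.00 = 95.14 cm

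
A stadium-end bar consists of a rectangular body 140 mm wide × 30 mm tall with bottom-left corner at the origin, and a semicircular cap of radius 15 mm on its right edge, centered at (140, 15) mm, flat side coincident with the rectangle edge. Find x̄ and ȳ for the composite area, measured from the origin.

x̄ = 75.93 mm, ȳ = 15.00 mm

Part | A | x̄ᵢ | ȳᵢ | A·x̄ᵢ | A·ȳᵢ
rectangular body | 4200.00 | 70.00 | 15.00 | 294000.00 | 63000.00
semicircular end | 353.43 | 146.37 | 15.00 | 51730.08 | 5301.44
Σ | 4553.43 |  |  | 345730.08 | 68301.44
x̄ = 345730.08 / 4553.43 = 75.93 mm
ȳ = 68301.44 / 4553.43 = 15.00 mm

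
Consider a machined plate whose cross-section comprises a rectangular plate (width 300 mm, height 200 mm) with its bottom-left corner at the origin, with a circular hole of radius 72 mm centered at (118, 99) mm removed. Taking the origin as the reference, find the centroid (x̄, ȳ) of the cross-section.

x̄ = 161.92 mm, ȳ = 100.37 mm

plate: A = 300 × 200 = 60000.00, centroid at (150.00, 100.00).
hole: A = −π·72² = -16286.02, centroid at (118.00, 99.00).
ΣA = 43713.98 mm², ΣAx̄ = 7078250.07 mm³, ΣAȳ = 4387684.38 mm³.
x̄ = 7078250.07/43713.98 = 161.92 mm; ȳ = 4387684.38/43713.98 = 100.37 mm.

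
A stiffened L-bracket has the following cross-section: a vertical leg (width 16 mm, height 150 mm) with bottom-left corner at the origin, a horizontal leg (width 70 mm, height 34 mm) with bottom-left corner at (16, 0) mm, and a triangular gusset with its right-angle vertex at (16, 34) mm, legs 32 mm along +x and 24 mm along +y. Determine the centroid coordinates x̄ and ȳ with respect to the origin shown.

Part | A | x̄ᵢ | ȳᵢ | A·x̄ᵢ | A·ȳᵢ
vertical leg | 2400.00 | 8.00 | 75.00 | 19200.00 | 180000.00
horizontal leg | 2380.00 | 51.00 | 17.00 | 121380.00 | 40460.00
gusset | 384.00 | 26.67 | 42.00 | 10240.00 | 16128.00
Σ | 5164.00 |  |  | 150820.00 | 236588.00
x̄ = 150820.00 / 5164.00 = 29.21 mm
ȳ = 236588.00 / 5164.00 = 45.81 mm

x̄ = 29.21 mm, ȳ = 45.81 mm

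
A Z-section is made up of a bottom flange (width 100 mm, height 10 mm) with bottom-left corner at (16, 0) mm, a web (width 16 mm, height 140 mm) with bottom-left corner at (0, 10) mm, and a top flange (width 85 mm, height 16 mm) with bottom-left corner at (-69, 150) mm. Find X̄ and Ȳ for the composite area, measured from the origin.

Part | A | x̄ᵢ | ȳᵢ | A·x̄ᵢ | A·ȳᵢ
bottom flange | 1000.00 | 66.00 | 5.00 | 66000.00 | 5000.00
web | 2240.00 | 8.00 | 80.00 | 17920.00 | 179200.00
top flange | 1360.00 | -26.50 | 158.00 | -36040.00 | 214880.00
Σ | 4600.00 |  |  | 47880.00 | 399080.00
X̄ = 47880.00 / 4600.00 = 10.41 mm
Ȳ = 399080.00 / 4600.00 = 86.76 mm

X̄ = 10.41 mm, Ȳ = 86.76 mm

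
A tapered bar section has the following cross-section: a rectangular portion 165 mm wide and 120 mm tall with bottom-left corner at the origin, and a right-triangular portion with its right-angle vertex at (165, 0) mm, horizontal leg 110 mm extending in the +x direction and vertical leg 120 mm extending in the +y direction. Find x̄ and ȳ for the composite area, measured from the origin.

rectangular portion: A = 165 × 120 = 19800.00, centroid at (82.50, 60.00).
triangular portion: A = ½·110·120 = 6600.00, centroid at (201.67, 40.00).
ΣA = 26400.00 mm², ΣAx̄ = 2964500.00 mm³, ΣAȳ = 1452000.00 mm³.
x̄ = 2964500.00/26400.00 = 112.29 mm; ȳ = 1452000.00/26400.00 = 55.00 mm.

x̄ = 112.29 mm, ȳ = 55.00 mm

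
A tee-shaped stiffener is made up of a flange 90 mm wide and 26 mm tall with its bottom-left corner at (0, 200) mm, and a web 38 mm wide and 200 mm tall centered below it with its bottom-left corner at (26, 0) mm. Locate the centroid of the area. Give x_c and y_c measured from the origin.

web: A = 38 × 200 = 7600.00, centroid at (45.00, 100.00).
flange: A = 90 × 26 = 2340.00, centroid at (45.00, 213.00).
ΣA = 9940.00 mm², ΣAx_c = 447300.00 mm³, ΣAy_c = 1258420.00 mm³.
x_c = 447300.00/9940.00 = 45.00 mm; y_c = 1258420.00/9940.00 = 126.60 mm.

x_c = 45.00 mm, y_c = 126.60 mm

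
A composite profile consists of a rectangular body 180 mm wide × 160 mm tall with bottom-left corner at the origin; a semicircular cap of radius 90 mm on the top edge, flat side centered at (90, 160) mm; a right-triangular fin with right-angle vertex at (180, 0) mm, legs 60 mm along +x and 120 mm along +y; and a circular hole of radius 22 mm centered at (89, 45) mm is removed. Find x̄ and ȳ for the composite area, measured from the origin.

rectangular body: A = 180 × 160 = 28800.00, centroid at (90.00, 80.00).
semicircular top: A = ½π·90² = 12723.45, centroid at (90.00, 198.20).
triangular fin: A = ½·60·120 = 3600.00, centroid at (200.00, 40.00).
hole: A = −π·22² = -1520.53, centroid at (89.00, 45.00).
ΣA = 43602.92 mm²
ΣAx̄ = (28800.00)(90.00) + (12723.45)(90.00) + (3600.00)(200.00) + (-1520.53)(89.00) = 4321783.28 mm³
ΣAȳ = (28800.00)(80.00) + (12723.45)(198.20) + (3600.00)(40.00) + (-1520.53)(45.00) = 4901328.15 mm³
x̄ = 4321783.28 / 43602.92 = 99.12 mm
ȳ = 4901328.15 / 43602.92 = 112.41 mm

x̄ = 99.12 mm, ȳ = 112.41 mm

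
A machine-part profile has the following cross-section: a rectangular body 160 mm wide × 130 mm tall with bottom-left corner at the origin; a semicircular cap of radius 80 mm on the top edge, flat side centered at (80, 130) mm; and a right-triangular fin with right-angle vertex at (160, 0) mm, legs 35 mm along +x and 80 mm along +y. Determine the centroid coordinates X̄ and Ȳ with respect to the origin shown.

X̄ = 83.98 mm, Ȳ = 94.18 mm

rectangular body: A = 160 × 130 = 20800.00, centroid at (80.00, 65.00).
semicircular top: A = ½π·80² = 10053.10, centroid at (80.00, 163.95).
triangular fin: A = ½·35·80 = 1400.00, centroid at (171.67, 26.67).
ΣA = 32253.10 mm², ΣAX̄ = 2708581.05 mm³, ΣAȲ = 3037569.21 mm³.
X̄ = 2708581.05/32253.10 = 83.98 mm; Ȳ = 3037569.21/32253.10 = 94.18 mm.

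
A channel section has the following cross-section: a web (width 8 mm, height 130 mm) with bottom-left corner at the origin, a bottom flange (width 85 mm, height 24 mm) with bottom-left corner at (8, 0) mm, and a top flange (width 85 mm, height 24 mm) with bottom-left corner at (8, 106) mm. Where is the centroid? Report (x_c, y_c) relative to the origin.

web: A = 8 × 130 = 1040.00, centroid at (4.00, 65.00).
bottom flange: A = 85 × 24 = 2040.00, centroid at (50.50, 12.00).
top flange: A = 85 × 24 = 2040.00, centroid at (50.50, 118.00).
ΣA = 5120.00 mm², ΣAx_c = 210200.00 mm³, ΣAy_c = 332800.00 mm³.
x_c = 210200.00/5120.00 = 41.05 mm; y_c = 332800.00/5120.00 = 65.00 mm.

x_c = 41.05 mm, y_c = 65.00 mm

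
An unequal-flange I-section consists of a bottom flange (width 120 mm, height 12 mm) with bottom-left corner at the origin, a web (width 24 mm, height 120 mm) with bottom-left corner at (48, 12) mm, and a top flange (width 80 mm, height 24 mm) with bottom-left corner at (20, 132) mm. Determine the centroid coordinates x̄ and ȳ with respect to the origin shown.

x̄ = 60.00 mm, ȳ = 78.92 mm

bottom flange: A = 120 × 12 = 1440.00, centroid at (60.00, 6.00).
web: A = 24 × 120 = 2880.00, centroid at (60.00, 72.00).
top flange: A = 80 × 24 = 1920.00, centroid at (60.00, 144.00).
ΣA = 6240.00 mm², ΣAx̄ = 374400.00 mm³, ΣAȳ = 492480.00 mm³.
x̄ = 374400.00/6240.00 = 60.00 mm; ȳ = 492480.00/6240.00 = 78.92 mm.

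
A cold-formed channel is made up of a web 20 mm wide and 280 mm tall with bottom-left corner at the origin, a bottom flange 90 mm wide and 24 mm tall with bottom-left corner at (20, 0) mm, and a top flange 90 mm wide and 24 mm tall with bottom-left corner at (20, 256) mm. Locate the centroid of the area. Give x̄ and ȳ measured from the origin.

web: A = 20 × 280 = 5600.00, centroid at (10.00, 140.00).
bottom flange: A = 90 × 24 = 2160.00, centroid at (65.00, 12.00).
top flange: A = 90 × 24 = 2160.00, centroid at (65.00, 268.00).
ΣA = 9920.00 mm²
ΣAx̄ = (5600.00)(10.00) + (2160.00)(65.00) + (2160.00)(65.00) = 336800.00 mm³
ΣAȳ = (5600.00)(140.00) + (2160.00)(12.00) + (2160.00)(268.00) = 1388800.00 mm³
x̄ = 336800.00 / 9920.00 = 33.95 mm
ȳ = 1388800.00 / 9920.00 = 140.00 mm

x̄ = 33.95 mm, ȳ = 140.00 mm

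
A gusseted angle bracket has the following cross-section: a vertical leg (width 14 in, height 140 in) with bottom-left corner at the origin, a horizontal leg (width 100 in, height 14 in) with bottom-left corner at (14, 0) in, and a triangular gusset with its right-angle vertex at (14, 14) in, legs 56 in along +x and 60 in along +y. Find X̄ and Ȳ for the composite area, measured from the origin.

Part | A | x̄ᵢ | ȳᵢ | A·x̄ᵢ | A·ȳᵢ
vertical leg | 1960.00 | 7.00 | 70.00 | 13720.00 | 137200.00
horizontal leg | 1400.00 | 64.00 | 7.00 | 89600.00 | 9800.00
gusset | 1680.00 | 32.67 | 34.00 | 54880.00 | 57120.00
Σ | 5040.00 |  |  | 158200.00 | 204120.00
X̄ = 158200.00 / 5040.00 = 31.39 in
Ȳ = 204120.00 / 5040.00 = 40.50 in

X̄ = 31.39 in, Ȳ = 40.50 in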